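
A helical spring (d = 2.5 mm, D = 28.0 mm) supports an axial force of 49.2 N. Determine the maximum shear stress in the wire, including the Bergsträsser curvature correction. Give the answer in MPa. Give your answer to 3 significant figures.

251 MPa

Spring index C = D/d = 28.0/2.5 = 11.2000
K_B = (4C+2)/(4C−3) = 46.800/41.800 = 1.1196
τ₀ = 8FD/(πd³) = 8·49.2·28.0/(π·2.5³) = 11020.8/49.087 = 224.51 MPa
τ_max = K·τ₀ = 1.1196 × 224.51 = 251.37 MPa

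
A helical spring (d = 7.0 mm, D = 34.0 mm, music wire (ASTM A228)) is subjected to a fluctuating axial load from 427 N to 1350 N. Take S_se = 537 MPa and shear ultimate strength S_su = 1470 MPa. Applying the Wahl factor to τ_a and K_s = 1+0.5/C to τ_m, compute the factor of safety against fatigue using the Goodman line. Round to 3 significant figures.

C = D/d = 34.0/7.0 = 4.8571; K_W = (4C−1)/(4C−4)+0.615/C = 1.3211; K_s = 1+0.5/C = 1.1029
F_a = (F_max−F_min)/2 = 461.5 N; F_m = (F_max+F_min)/2 = 888.5 N
τ_a = K_W·8F_aD/(πd³) = 1.3211 × 116.49 = 153.89 MPa
τ_m = K_s·8F_mD/(πd³) = 1.1029 × 224.28 = 247.36 MPa
Goodman: 1/n_f = τ_a/S_se + τ_m/S_su = 153.89/537 + 247.36/1470 = 0.28658 + 0.16827 = 0.45485
n_f = 1/0.45485 = 2.199

2.20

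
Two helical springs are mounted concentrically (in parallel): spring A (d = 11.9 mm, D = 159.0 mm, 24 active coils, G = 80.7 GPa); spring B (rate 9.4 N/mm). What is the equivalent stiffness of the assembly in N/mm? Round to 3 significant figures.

11.5 N/mm

k_A = Gd⁴/(8D³N_a) = (80.7×10³)(11.9⁴)/(8·159.0³·24) = 2.0969 N/mm
Parallel: k_eq = 2.0969 + 9.4 = 11.497 N/mm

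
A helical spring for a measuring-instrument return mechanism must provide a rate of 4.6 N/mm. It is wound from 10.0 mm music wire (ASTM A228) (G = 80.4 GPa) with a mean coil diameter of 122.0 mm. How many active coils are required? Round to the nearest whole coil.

N_a = Gd⁴/(8D³k) = (80.4×10³ × 10.0⁴)/(8 × 122.0³ × 4.6)
    = 8.04e+08 / 6.68232e+07 = 12.03 → 12 coils

12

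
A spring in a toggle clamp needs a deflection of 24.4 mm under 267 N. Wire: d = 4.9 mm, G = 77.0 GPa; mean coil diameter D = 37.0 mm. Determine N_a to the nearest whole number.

10

Required rate k = F/δ = 267/24.4 = 10.943 N/mm
N_a = Gd⁴/(8D³k) = (77.0×10³ × 4.9⁴)/(8 × 37.0³ × 10.943)
    = 4.4389e+07 / 4.43421e+06 = 10.01 → 10 coils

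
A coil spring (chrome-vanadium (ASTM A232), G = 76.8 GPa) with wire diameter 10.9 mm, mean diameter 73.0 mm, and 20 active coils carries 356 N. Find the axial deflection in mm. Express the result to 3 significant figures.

20.4 mm

k = Gd⁴/(8D³N_a) = (76.8×10³)(10.9⁴)/(8·73.0³·20) = 17.417 N/mm
δ = F/k = 356 / 17.417 = 20.44 mm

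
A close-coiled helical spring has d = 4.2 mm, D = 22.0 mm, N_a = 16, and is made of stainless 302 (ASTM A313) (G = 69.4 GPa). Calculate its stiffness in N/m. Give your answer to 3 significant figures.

k = Gd⁴/(8D³N_a) = (69.4×10³ × 4.2⁴) / (8 × 22.0³ × 16)
  = 2.15952e+07 / 1.36294e+06 = 15.845 N/mm = 15845 N/m

15800 N/m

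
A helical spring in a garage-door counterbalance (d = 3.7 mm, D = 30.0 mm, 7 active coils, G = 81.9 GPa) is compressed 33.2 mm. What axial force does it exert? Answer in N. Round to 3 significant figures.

k = Gd⁴/(8D³N_a) = (81.9×10³)(3.7⁴)/(8·30.0³·7) = 10.152 N/mm
F = k·δ = 10.152 × 33.2 = 337.04 N

337 N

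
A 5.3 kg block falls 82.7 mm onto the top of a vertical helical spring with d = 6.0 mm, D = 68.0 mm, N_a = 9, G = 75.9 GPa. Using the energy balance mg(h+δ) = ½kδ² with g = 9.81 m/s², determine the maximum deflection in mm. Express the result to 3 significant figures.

k = Gd⁴/(8D³N_a) = (75.9×10³)(6.0⁴)/(8·68.0³·9) = 4.345 N/mm
W = mg = 5.3 × 9.81 = 51.993 N
½kδ² − Wδ − Wh = 0 → δ = (W + √(W² + 2kWh))/k
δ = (51.993 + √(2703.3 + 37365.3))/4.345 = (51.993 + 200.17)/4.345 = 58.036 mm

58.0 mm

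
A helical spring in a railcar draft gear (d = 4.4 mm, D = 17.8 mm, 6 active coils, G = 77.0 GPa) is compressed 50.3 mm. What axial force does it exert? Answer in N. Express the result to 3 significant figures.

k = Gd⁴/(8D³N_a) = (77.0×10³)(4.4⁴)/(8·17.8³·6) = 106.61 N/mm
F = k·δ = 106.61 × 50.3 = 5362.5 N

5360 N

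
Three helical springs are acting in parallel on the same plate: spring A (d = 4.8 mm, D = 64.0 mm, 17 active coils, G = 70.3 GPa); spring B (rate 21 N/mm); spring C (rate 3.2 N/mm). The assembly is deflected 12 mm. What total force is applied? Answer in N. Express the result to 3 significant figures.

303 N

k_A = Gd⁴/(8D³N_a) = (70.3×10³)(4.8⁴)/(8·64.0³·17) = 1.0467 N/mm
Parallel: k_eq = 1.0467 + 21 + 3.2 = 25.247 N/mm
F = k_eq·δ = 25.247·12 = 302.96 N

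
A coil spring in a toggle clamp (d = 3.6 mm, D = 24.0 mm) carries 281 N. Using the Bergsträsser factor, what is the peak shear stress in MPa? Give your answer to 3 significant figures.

446 MPa

Spring index C = D/d = 24.0/3.6 = 6.6667
K_B = (4C+2)/(4C−3) = 28.667/23.667 = 1.2113
τ₀ = 8FD/(πd³) = 8·281·24.0/(π·3.6³) = 53952/146.57 = 368.09 MPa
τ_max = K·τ₀ = 1.2113 × 368.09 = 445.85 MPa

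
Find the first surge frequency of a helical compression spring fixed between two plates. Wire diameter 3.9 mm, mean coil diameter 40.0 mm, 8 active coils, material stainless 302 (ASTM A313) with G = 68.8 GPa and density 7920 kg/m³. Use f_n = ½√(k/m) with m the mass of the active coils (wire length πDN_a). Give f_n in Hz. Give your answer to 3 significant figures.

101 Hz

k = Gd⁴/(8D³N_a) = (68.8×10³)(3.9⁴)/(8·40.0³·8) = 3.8859 N/mm = 3885.9 N/m
Wire length L = πDN_a = π·40.0·8 = 1005.3 mm
m = ρ·(πd²/4)·L = 7920 × 11.946×10⁻⁶ m² × 1.0053 m = 0.095114 kg
f_n = ½√(k/m) = 0.5·√(3885.9/0.095114) = 0.5·√(40855) = 101.06 Hz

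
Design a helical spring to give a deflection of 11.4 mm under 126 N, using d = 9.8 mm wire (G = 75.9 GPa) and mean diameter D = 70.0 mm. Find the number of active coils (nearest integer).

Required rate k = F/δ = 126/11.4 = 11.053 N/mm
N_a = Gd⁴/(8D³k) = (75.9×10³ × 9.8⁴)/(8 × 70.0³ × 11.053)
    = 7.00077e+08 / 3.03284e+07 = 23.08 → 23 coils

23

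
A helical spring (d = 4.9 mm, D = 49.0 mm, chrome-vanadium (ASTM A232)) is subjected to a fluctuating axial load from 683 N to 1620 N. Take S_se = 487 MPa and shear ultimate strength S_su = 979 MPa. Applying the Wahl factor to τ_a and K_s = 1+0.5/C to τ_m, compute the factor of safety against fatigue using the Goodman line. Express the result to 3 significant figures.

0.404

C = D/d = 49.0/4.9 = 10.0000; K_W = (4C−1)/(4C−4)+0.615/C = 1.1448; K_s = 1+0.5/C = 1.0500
F_a = (F_max−F_min)/2 = 468.5 N; F_m = (F_max+F_min)/2 = 1151.5 N
τ_a = K_W·8F_aD/(πd³) = 1.1448 × 496.89 = 568.85 MPa
τ_m = K_s·8F_mD/(πd³) = 1.0500 × 1221.3 = 1282.3 MPa
Goodman: 1/n_f = τ_a/S_se + τ_m/S_su = 568.85/487 + 1282.3/979 = 1.16808 + 1.30984 = 2.4779
n_f = 1/2.4779 = 0.4036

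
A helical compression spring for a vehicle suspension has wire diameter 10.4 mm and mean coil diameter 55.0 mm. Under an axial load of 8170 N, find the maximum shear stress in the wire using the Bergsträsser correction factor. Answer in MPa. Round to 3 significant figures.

1300 MPa

Spring index C = D/d = 55.0/10.4 = 5.2885
K_B = (4C+2)/(4C−3) = 23.154/18.154 = 1.2754
τ₀ = 8FD/(πd³) = 8·8170·55.0/(π·10.4³) = 3.5948e+06/3533.9 = 1017.2 MPa
τ_max = K·τ₀ = 1.2754 × 1017.2 = 1297.4 MPa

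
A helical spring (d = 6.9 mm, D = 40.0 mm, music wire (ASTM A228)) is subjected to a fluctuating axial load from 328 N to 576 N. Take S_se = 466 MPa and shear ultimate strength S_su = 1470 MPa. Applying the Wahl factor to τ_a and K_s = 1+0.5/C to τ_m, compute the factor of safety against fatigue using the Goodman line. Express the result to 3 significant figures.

C = D/d = 40.0/6.9 = 5.7971; K_W = (4C−1)/(4C−4)+0.615/C = 1.2624; K_s = 1+0.5/C = 1.0862
F_a = (F_max−F_min)/2 = 124 N; F_m = (F_max+F_min)/2 = 452 N
τ_a = K_W·8F_aD/(πd³) = 1.2624 × 38.448 = 48.538 MPa
τ_m = K_s·8F_mD/(πd³) = 1.0862 × 140.15 = 152.24 MPa
Goodman: 1/n_f = τ_a/S_se + τ_m/S_su = 48.538/466 + 152.24/1470 = 0.10416 + 0.10356 = 0.20772
n_f = 1/0.20772 = 4.814

4.81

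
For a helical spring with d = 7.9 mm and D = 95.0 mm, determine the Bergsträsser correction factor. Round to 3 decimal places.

C = D/d = 95.0/7.9 = 12.0253
K_B = (4C+2)/(4C−3) = 50.101/45.101 = 1.1109

1.111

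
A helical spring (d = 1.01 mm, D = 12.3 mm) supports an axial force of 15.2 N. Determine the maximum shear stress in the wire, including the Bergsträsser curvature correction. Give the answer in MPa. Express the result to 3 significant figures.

513 MPa

Spring index C = D/d = 12.3/1.01 = 12.1782
K_B = (4C+2)/(4C−3) = 50.713/45.713 = 1.1094
τ₀ = 8FD/(πd³) = 8·15.2·12.3/(π·1.01³) = 1495.68/3.2368 = 462.09 MPa
τ_max = K·τ₀ = 1.1094 × 462.09 = 512.63 MPa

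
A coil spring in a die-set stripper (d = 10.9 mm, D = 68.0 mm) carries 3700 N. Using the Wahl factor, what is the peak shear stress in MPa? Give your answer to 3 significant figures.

614 MPa

Spring index C = D/d = 68.0/10.9 = 6.2385
K_W = (4C−1)/(4C−4) + 0.615/C = 23.954/20.954 + 0.0986 = 1.2418
τ₀ = 8FD/(πd³) = 8·3700·68.0/(π·10.9³) = 2.0128e+06/4068.5 = 494.73 MPa
τ_max = K·τ₀ = 1.2418 × 494.73 = 614.34 MPa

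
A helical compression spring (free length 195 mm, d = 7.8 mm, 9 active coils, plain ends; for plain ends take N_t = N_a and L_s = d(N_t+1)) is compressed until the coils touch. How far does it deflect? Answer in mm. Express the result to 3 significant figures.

N_t = 9; L_s = 7.8·10 = 78 mm
δ_solid = L₀ − L_s = 195 − 78 = 117 mm

117 mm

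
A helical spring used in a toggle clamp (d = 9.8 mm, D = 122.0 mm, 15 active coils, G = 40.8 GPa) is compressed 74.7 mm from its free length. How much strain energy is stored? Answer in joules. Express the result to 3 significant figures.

4.82 J

k = Gd⁴/(8D³N_a) = (40.8×10³)(9.8⁴)/(8·122.0³·15) = 1.727 N/mm
U = ½kδ² = 0.5 × 1.727 × 74.7² = 4818.5 N·mm = 4.8185 J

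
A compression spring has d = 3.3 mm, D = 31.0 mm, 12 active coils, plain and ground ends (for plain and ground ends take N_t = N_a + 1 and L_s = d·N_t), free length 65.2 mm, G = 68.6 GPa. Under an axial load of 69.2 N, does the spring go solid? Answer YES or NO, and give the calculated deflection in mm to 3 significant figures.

YES, δ = 24.3 mm

k = Gd⁴/(8D³N_a) = (68.6×10³)(3.3⁴)/(8·31.0³·12) = 2.8446 N/mm
N_t = 13; L_s = 3.3·13 = 42.9 mm; δ_solid = L₀ − L_s = 65.2 − 42.9 = 22.3 mm
δ = F/k = 69.2/2.8446 = 24.327 mm
δ ≥ δ_solid → spring goes solid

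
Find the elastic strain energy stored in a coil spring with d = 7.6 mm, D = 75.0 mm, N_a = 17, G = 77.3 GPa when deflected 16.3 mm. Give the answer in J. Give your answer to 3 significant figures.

0.597 J

k = Gd⁴/(8D³N_a) = (77.3×10³)(7.6⁴)/(8·75.0³·17) = 4.4948 N/mm
U = ½kδ² = 0.5 × 4.4948 × 16.3² = 597.11 N·mm = 0.59711 J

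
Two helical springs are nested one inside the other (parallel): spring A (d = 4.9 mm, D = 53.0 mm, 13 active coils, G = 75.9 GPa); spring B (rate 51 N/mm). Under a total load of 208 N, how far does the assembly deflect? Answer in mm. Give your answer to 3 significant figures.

3.86 mm

k_A = Gd⁴/(8D³N_a) = (75.9×10³)(4.9⁴)/(8·53.0³·13) = 2.826 N/mm
Parallel: k_eq = 2.826 + 51 = 53.826 N/mm
δ = F/k_eq = 208/53.826 = 3.8643 mm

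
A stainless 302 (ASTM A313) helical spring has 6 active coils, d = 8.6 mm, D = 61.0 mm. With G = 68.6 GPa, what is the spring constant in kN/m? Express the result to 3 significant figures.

34.4 kN/m

k = Gd⁴/(8D³N_a) = (68.6×10³ × 8.6⁴) / (8 × 61.0³ × 6)
  = 3.75248e+08 / 1.08951e+07 = 34.442 N/mm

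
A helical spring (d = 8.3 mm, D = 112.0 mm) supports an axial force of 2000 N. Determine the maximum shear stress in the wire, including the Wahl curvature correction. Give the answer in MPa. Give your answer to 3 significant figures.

1100 MPa

Spring index C = D/d = 112.0/8.3 = 13.4940
K_W = (4C−1)/(4C−4) + 0.615/C = 52.976/49.976 + 0.0456 = 1.1056
τ₀ = 8FD/(πd³) = 8·2000·112.0/(π·8.3³) = 1.792e+06/1796.3 = 997.59 MPa
τ_max = K·τ₀ = 1.1056 × 997.59 = 1102.9 MPa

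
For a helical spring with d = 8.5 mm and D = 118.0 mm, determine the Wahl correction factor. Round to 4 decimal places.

1.1025

C = D/d = 118.0/8.5 = 13.8824
K_W = (4C−1)/(4C−4) + 0.615/C = 54.529/51.529 + 0.0443 = 1.1025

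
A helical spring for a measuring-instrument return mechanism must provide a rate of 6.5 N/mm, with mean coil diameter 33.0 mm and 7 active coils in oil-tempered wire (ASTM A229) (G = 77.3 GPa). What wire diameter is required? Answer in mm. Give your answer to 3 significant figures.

3.61 mm

d = (8D³N_a·k / G)^(1/4) = (8·33.0³·7·6.5 / (77.3×10³))^0.25
  = (169.22)^0.25 = 3.6067 mm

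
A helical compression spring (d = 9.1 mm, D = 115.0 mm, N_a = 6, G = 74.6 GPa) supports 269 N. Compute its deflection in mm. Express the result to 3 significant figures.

k = Gd⁴/(8D³N_a) = (74.6×10³)(9.1⁴)/(8·115.0³·6) = 7.0076 N/mm
δ = F/k = 269 / 7.0076 = 38.387 mm

38.4 mm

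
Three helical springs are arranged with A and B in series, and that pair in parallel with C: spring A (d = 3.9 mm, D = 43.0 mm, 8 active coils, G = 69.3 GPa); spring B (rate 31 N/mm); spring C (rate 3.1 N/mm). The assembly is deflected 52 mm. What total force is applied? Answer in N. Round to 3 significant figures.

k_A = Gd⁴/(8D³N_a) = (69.3×10³)(3.9⁴)/(8·43.0³·8) = 3.1507 N/mm
Springs A,B series: k_AB = 1/(1/3.1507+1/31) = 2.86 N/mm; parallel with C: k_eq = 2.86+3.1 = 5.96 N/mm
F = k_eq·δ = 5.96·52 = 309.92 N

310 N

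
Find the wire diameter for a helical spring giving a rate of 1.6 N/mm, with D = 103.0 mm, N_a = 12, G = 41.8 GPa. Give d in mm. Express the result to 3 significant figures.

7.96 mm

d = (8D³N_a·k / G)^(1/4) = (8·103.0³·12·1.6 / (41.8×10³))^0.25
  = (4015.4)^0.25 = 7.9603 mm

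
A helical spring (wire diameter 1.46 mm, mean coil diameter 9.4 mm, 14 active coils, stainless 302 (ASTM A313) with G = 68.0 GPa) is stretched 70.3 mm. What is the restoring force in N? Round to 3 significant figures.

233 N

k = Gd⁴/(8D³N_a) = (68.0×10³)(1.46⁴)/(8·9.4³·14) = 3.3214 N/mm
F = k·δ = 3.3214 × 70.3 = 233.49 N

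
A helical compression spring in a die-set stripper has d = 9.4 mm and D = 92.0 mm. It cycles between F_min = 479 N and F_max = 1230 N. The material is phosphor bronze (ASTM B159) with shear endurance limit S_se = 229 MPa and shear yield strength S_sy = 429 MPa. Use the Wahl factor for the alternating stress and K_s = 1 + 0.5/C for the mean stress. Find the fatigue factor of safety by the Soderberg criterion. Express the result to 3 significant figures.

0.892

C = D/d = 92.0/9.4 = 9.7872; K_W = (4C−1)/(4C−4)+0.615/C = 1.1482; K_s = 1+0.5/C = 1.0511
F_a = (F_max−F_min)/2 = 375.5 N; F_m = (F_max+F_min)/2 = 854.5 N
τ_a = K_W·8F_aD/(πd³) = 1.1482 × 105.91 = 121.61 MPa
τ_m = K_s·8F_mD/(πd³) = 1.0511 × 241.02 = 253.33 MPa
Soderberg: 1/n_f = τ_a/S_se + τ_m/S_sy = 121.61/229 + 253.33/429 = 0.53105 + 0.59052 = 1.1216
n_f = 1/1.1216 = 0.8916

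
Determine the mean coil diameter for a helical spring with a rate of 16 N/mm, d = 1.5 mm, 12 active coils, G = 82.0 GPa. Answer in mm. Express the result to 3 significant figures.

6.47 mm

D = (Gd⁴/(8N_a·k))^(1/3) = (82.0×10³·1.5⁴/(8·12·16))^(1/3)
  = (270.264)^(1/3) = 6.4654 mm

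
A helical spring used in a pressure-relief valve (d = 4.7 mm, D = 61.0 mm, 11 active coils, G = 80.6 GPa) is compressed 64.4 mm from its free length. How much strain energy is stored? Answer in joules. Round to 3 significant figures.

k = Gd⁴/(8D³N_a) = (80.6×10³)(4.7⁴)/(8·61.0³·11) = 1.969 N/mm
U = ½kδ² = 0.5 × 1.969 × 64.4² = 4083.2 N·mm = 4.0832 J

4.08 J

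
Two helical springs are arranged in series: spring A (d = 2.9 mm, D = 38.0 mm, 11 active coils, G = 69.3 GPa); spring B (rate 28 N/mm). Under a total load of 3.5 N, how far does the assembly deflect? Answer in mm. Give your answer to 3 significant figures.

k_A = Gd⁴/(8D³N_a) = (69.3×10³)(2.9⁴)/(8·38.0³·11) = 1.0151 N/mm
Series: 1/k_eq = 1/1.0151 + 1/28 = 1.0209; k_eq = 0.97955 N/mm
δ = F/k_eq = 3.5/0.97955 = 3.5731 mm

3.57 mm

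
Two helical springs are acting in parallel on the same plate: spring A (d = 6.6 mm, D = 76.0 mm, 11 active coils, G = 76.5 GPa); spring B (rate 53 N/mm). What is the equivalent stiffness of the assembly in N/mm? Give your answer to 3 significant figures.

56.8 N/mm

k_A = Gd⁴/(8D³N_a) = (76.5×10³)(6.6⁴)/(8·76.0³·11) = 3.7576 N/mm
Parallel: k_eq = 3.7576 + 53 = 56.758 N/mm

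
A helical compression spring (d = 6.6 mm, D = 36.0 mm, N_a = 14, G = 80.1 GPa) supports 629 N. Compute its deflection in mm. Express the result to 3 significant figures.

21.6 mm

k = Gd⁴/(8D³N_a) = (80.1×10³)(6.6⁴)/(8·36.0³·14) = 29.086 N/mm
δ = F/k = 629 / 29.086 = 21.626 mm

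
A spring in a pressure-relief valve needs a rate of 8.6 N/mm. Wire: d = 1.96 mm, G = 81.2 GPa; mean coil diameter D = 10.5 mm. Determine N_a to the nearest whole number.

N_a = Gd⁴/(8D³k) = (81.2×10³ × 1.96⁴)/(8 × 10.5³ × 8.6)
    = 1.19834e+06 / 79644.6 = 15.05 → 15 coils

15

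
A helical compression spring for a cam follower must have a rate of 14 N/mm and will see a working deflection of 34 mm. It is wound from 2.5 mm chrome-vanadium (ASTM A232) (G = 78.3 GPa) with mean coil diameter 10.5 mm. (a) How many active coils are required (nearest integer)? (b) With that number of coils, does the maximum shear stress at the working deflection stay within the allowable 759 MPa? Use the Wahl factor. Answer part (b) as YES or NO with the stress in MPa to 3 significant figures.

N_a = Gd⁴/(8D³k) = (78.3×10³)(2.5⁴)/(8·10.5³·14) = 23.59 → N_a = 24
Actual rate k = Gd⁴/(8D³·24) = 13.761 N/mm
Working load F = kδ = 13.761·34 = 467.88 N
C = 10.5/2.5 = 4.2000; K_W = (4C−1)/(4C−4)+0.615/C = 1.3808
τ_max = K_W·8FD/(πd³) = 1.3808·800.65 = 1105.5 MPa
τ_max > 759 MPa → exceeds allowable

(a) 24 coils; (b) NO, τ_max = 1110 MPa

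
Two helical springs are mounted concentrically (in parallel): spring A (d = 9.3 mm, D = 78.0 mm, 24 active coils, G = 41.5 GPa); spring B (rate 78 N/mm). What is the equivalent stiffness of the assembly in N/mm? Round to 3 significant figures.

81.4 N/mm

k_A = Gd⁴/(8D³N_a) = (41.5×10³)(9.3⁴)/(8·78.0³·24) = 3.4072 N/mm
Parallel: k_eq = 3.4072 + 78 = 81.407 N/mm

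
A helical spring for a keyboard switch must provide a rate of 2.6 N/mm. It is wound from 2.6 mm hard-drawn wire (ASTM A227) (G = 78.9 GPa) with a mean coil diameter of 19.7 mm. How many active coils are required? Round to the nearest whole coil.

23

N_a = Gd⁴/(8D³k) = (78.9×10³ × 2.6⁴)/(8 × 19.7³ × 2.6)
    = 3.60554e+06 / 159024 = 22.67 → 23 coils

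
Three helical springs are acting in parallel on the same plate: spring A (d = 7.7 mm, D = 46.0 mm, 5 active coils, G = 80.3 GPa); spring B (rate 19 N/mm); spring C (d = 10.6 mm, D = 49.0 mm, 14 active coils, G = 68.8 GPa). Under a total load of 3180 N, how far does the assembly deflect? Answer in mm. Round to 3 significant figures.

k_A = Gd⁴/(8D³N_a) = (80.3×10³)(7.7⁴)/(8·46.0³·5) = 72.501 N/mm
k_C = Gd⁴/(8D³N_a) = (68.8×10³)(10.6⁴)/(8·49.0³·14) = 65.918 N/mm
Parallel: k_eq = 72.501 + 19 + 65.918 = 157.42 N/mm
δ = F/k_eq = 3180/157.42 = 20.201 mm

20.2 mm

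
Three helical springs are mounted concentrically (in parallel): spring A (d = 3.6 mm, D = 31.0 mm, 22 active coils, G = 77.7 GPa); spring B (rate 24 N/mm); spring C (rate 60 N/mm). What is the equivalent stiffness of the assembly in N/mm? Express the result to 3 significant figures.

k_A = Gd⁴/(8D³N_a) = (77.7×10³)(3.6⁴)/(8·31.0³·22) = 2.489 N/mm
Parallel: k_eq = 2.489 + 24 + 60 = 86.489 N/mm

86.5 N/mm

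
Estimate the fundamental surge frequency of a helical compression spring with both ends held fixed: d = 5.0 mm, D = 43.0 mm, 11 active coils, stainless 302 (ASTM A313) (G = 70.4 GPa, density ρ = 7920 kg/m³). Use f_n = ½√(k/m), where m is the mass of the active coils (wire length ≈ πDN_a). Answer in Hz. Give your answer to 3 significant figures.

k = Gd⁴/(8D³N_a) = (70.4×10³)(5.0⁴)/(8·43.0³·11) = 6.2888 N/mm = 6288.8 N/m
Wire length L = πDN_a = π·43.0·11 = 1486 mm
m = ρ·(πd²/4)·L = 7920 × 19.635×10⁻⁶ m² × 1.486 m = 0.23108 kg
f_n = ½√(k/m) = 0.5·√(6288.8/0.23108) = 0.5·√(27214) = 82.484 Hz

82.5 Hz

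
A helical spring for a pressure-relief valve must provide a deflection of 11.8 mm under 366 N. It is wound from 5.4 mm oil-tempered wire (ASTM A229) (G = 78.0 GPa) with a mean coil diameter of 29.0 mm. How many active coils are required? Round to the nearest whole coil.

Required rate k = F/δ = 366/11.8 = 31.017 N/mm
N_a = Gd⁴/(8D³k) = (78.0×10³ × 5.4⁴)/(8 × 29.0³ × 31.017)
    = 6.63238e+07 / 6.05178e+06 = 10.96 → 11 coils

11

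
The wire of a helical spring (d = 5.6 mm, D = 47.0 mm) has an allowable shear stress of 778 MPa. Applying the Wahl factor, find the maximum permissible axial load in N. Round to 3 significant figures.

972 N

C = D/d = 47.0/5.6 = 8.3929
K_W = (4C−1)/(4C−4) + 0.615/C = 32.571/29.571 + 0.0733 = 1.1747
τ_max = K·8FD/(πd³) → F_max = τ_allow·πd³/(8DK)
F_max = 778·π·5.6³/(8·47.0·1.1747) = 4.2923e+05/441.7 = 971.78 N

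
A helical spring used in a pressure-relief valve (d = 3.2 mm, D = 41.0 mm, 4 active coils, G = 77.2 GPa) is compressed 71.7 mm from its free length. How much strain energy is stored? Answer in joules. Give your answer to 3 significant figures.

9.43 J

k = Gd⁴/(8D³N_a) = (77.2×10³)(3.2⁴)/(8·41.0³·4) = 3.6704 N/mm
U = ½kδ² = 0.5 × 3.6704 × 71.7² = 9434.6 N·mm = 9.4346 J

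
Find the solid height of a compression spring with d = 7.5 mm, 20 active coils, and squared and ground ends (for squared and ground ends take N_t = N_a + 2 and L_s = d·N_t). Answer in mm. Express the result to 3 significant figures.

squared and ground ends: N_t = N_a + 2 = 20 + 2 = 22
L_s = d·N_t = 7.5 × 22 = 165 mm

165 mm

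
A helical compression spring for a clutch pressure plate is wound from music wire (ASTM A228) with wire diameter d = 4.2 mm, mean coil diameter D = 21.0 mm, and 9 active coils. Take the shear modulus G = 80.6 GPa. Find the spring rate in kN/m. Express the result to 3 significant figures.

37.6 kN/m

k = Gd⁴/(8D³N_a) = (80.6×10³ × 4.2⁴) / (8 × 21.0³ × 9)
  = 2.50803e+07 / 666792 = 37.613 N/mm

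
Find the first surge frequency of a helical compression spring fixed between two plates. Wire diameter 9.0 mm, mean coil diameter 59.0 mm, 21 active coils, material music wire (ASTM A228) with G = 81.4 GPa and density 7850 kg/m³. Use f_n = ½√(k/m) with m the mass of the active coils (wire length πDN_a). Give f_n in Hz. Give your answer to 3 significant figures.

44.6 Hz

k = Gd⁴/(8D³N_a) = (81.4×10³)(9.0⁴)/(8·59.0³·21) = 15.479 N/mm = 15479 N/m
Wire length L = πDN_a = π·59.0·21 = 3892.4 mm
m = ρ·(πd²/4)·L = 7850 × 63.617×10⁻⁶ m² × 3.8924 m = 1.9439 kg
f_n = ½√(k/m) = 0.5·√(15479/1.9439) = 0.5·√(7962.8) = 44.617 Hz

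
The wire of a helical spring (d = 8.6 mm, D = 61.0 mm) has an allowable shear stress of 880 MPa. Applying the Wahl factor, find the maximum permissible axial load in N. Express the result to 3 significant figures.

2980 N

C = D/d = 61.0/8.6 = 7.0930
K_W = (4C−1)/(4C−4) + 0.615/C = 27.372/24.372 + 0.0867 = 1.2098
τ_max = K·8FD/(πd³) → F_max = τ_allow·πd³/(8DK)
F_max = 880·π·8.6³/(8·61.0·1.2098) = 1.7584e+06/590.38 = 2978.5 N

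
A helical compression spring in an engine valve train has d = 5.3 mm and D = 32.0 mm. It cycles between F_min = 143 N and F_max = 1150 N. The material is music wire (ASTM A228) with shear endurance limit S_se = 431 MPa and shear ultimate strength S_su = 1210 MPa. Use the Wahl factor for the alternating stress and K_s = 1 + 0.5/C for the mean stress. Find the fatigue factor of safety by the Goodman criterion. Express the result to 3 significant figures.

0.896

C = D/d = 32.0/5.3 = 6.0377; K_W = (4C−1)/(4C−4)+0.615/C = 1.2507; K_s = 1+0.5/C = 1.0828
F_a = (F_max−F_min)/2 = 503.5 N; F_m = (F_max+F_min)/2 = 646.5 N
τ_a = K_W·8F_aD/(πd³) = 1.2507 × 275.59 = 344.69 MPa
τ_m = K_s·8F_mD/(πd³) = 1.0828 × 353.86 = 383.16 MPa
Goodman: 1/n_f = τ_a/S_se + τ_m/S_su = 344.69/431 + 383.16/1210 = 0.79974 + 0.31666 = 1.1164
n_f = 1/1.1164 = 0.8957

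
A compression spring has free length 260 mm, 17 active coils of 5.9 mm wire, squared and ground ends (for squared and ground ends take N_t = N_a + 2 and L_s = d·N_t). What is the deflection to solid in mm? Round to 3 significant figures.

148 mm

N_t = 19; L_s = 5.9·19 = 112.1 mm
δ_solid = L₀ − L_s = 260 − 112.1 = 147.9 mm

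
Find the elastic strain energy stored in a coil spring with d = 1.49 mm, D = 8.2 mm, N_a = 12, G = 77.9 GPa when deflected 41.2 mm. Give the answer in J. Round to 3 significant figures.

k = Gd⁴/(8D³N_a) = (77.9×10³)(1.49⁴)/(8·8.2³·12) = 7.2539 N/mm
U = ½kδ² = 0.5 × 7.2539 × 41.2² = 6156.5 N·mm = 6.1565 J

6.16 J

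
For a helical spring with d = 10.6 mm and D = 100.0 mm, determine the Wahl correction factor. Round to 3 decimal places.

C = D/d = 100.0/10.6 = 9.4340
K_W = (4C−1)/(4C−4) + 0.615/C = 36.736/33.736 + 0.0652 = 1.1541

1.154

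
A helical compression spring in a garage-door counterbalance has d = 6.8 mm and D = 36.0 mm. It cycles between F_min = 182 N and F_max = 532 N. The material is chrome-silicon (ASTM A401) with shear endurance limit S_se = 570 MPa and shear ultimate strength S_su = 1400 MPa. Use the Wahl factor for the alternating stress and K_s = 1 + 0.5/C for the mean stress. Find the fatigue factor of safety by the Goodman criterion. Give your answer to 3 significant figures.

5.08

C = D/d = 36.0/6.8 = 5.2941; K_W = (4C−1)/(4C−4)+0.615/C = 1.2908; K_s = 1+0.5/C = 1.0944
F_a = (F_max−F_min)/2 = 175 N; F_m = (F_max+F_min)/2 = 357 N
τ_a = K_W·8F_aD/(πd³) = 1.2908 × 51.022 = 65.86 MPa
τ_m = K_s·8F_mD/(πd³) = 1.0944 × 104.08 = 113.91 MPa
Goodman: 1/n_f = τ_a/S_se + τ_m/S_su = 65.86/570 + 113.91/1400 = 0.11554 + 0.08137 = 0.19691
n_f = 1/0.19691 = 5.078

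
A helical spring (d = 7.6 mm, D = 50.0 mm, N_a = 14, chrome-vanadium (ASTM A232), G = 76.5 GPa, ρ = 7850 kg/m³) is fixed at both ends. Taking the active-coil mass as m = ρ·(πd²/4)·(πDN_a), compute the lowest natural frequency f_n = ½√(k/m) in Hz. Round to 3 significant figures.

k = Gd⁴/(8D³N_a) = (76.5×10³)(7.6⁴)/(8·50.0³·14) = 18.23 N/mm = 18230 N/m
Wire length L = πDN_a = π·50.0·14 = 2199.1 mm
m = ρ·(πd²/4)·L = 7850 × 45.365×10⁻⁶ m² × 2.1991 m = 0.78313 kg
f_n = ½√(k/m) = 0.5·√(18230/0.78313) = 0.5·√(23278) = 76.286 Hz

76.3 Hz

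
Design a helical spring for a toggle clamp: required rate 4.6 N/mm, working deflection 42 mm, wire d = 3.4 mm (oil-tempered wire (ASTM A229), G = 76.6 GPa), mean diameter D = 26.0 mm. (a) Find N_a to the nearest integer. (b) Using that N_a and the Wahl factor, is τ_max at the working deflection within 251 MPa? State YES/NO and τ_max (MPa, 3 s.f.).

(a) 16 coils; (b) NO, τ_max = 384 MPa

N_a = Gd⁴/(8D³k) = (76.6×10³)(3.4⁴)/(8·26.0³·4.6) = 15.83 → N_a = 16
Actual rate k = Gd⁴/(8D³·16) = 4.55 N/mm
Working load F = kδ = 4.55·42 = 191.1 N
C = 26.0/3.4 = 7.6471; K_W = (4C−1)/(4C−4)+0.615/C = 1.1933
τ_max = K_W·8FD/(πd³) = 1.1933·321.91 = 384.13 MPa
τ_max > 251 MPa → exceeds allowable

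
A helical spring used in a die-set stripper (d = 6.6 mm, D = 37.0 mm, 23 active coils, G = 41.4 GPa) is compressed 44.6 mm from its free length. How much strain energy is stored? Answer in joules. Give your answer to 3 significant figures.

8.38 J

k = Gd⁴/(8D³N_a) = (41.4×10³)(6.6⁴)/(8·37.0³·23) = 8.4286 N/mm
U = ½kδ² = 0.5 × 8.4286 × 44.6² = 8382.9 N·mm = 8.3829 J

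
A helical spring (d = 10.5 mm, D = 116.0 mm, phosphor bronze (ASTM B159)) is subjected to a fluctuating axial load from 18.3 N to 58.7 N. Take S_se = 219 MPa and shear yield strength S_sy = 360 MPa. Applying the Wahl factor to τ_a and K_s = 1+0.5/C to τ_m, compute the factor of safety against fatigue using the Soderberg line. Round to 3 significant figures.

C = D/d = 116.0/10.5 = 11.0476; K_W = (4C−1)/(4C−4)+0.615/C = 1.1303; K_s = 1+0.5/C = 1.0453
F_a = (F_max−F_min)/2 = 20.2 N; F_m = (F_max+F_min)/2 = 38.5 N
τ_a = K_W·8F_aD/(πd³) = 1.1303 × 5.1544 = 5.8261 MPa
τ_m = K_s·8F_mD/(πd³) = 1.0453 × 9.8241 = 10.269 MPa
Soderberg: 1/n_f = τ_a/S_se + τ_m/S_sy = 5.8261/219 + 10.269/360 = 0.02660 + 0.02852 = 0.055127
n_f = 1/0.055127 = 18.14

18.1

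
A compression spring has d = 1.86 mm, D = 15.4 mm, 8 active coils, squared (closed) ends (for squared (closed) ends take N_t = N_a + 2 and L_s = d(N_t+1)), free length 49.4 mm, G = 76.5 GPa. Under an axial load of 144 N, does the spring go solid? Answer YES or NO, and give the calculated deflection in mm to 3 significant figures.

k = Gd⁴/(8D³N_a) = (76.5×10³)(1.86⁴)/(8·15.4³·8) = 3.9172 N/mm
N_t = 10; L_s = 1.86·11 = 20.46 mm; δ_solid = L₀ − L_s = 49.4 − 20.46 = 28.94 mm
δ = F/k = 144/3.9172 = 36.761 mm
δ ≥ δ_solid → spring goes solid

YES, δ = 36.8 mm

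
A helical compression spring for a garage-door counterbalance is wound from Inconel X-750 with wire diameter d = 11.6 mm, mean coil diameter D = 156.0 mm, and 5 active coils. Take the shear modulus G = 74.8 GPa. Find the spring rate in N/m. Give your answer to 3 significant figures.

8920 N/m

k = Gd⁴/(8D³N_a) = (74.8×10³ × 11.6⁴) / (8 × 156.0³ × 5)
  = 1.35436e+09 / 1.51857e+08 = 8.9187 N/mm = 8918.7 N/m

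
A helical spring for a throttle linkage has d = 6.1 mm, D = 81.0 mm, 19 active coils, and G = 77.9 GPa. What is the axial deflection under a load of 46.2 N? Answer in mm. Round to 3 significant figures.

34.6 mm

k = Gd⁴/(8D³N_a) = (77.9×10³)(6.1⁴)/(8·81.0³·19) = 1.3352 N/mm
δ = F/k = 46.2 / 1.3352 = 34.601 mm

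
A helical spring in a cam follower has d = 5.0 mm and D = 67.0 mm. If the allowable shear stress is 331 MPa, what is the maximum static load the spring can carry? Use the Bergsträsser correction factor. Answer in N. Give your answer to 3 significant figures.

C = D/d = 67.0/5.0 = 13.4000
K_B = (4C+2)/(4C−3) = 55.600/50.600 = 1.0988
τ_max = K·8FD/(πd³) → F_max = τ_allow·πd³/(8DK)
F_max = 331·π·5.0³/(8·67.0·1.0988) = 1.2998e+05/588.96 = 220.7 N

221 N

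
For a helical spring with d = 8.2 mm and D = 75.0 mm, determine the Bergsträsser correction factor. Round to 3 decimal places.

C = D/d = 75.0/8.2 = 9.1463
K_B = (4C+2)/(4C−3) = 38.585/33.585 = 1.1489

1.149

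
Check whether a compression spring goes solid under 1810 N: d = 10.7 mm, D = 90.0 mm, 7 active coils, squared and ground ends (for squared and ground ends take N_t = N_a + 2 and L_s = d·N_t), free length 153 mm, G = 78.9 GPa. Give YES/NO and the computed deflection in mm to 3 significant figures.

k = Gd⁴/(8D³N_a) = (78.9×10³)(10.7⁴)/(8·90.0³·7) = 25.334 N/mm
N_t = 9; L_s = 10.7·9 = 96.3 mm; δ_solid = L₀ − L_s = 153 − 96.3 = 56.7 mm
δ = F/k = 1810/25.334 = 71.447 mm
δ ≥ δ_solid → spring goes solid

YES, δ = 71.4 mm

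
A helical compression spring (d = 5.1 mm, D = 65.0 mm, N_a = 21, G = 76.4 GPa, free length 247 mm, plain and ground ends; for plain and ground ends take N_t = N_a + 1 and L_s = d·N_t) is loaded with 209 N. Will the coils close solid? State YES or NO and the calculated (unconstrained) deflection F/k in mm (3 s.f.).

YES, δ = 187 mm

k = Gd⁴/(8D³N_a) = (76.4×10³)(5.1⁴)/(8·65.0³·21) = 1.1203 N/mm
N_t = 22; L_s = 5.1·22 = 112.2 mm; δ_solid = L₀ − L_s = 247 − 112.2 = 134.8 mm
δ = F/k = 209/1.1203 = 186.56 mm
δ ≥ δ_solid → spring goes solid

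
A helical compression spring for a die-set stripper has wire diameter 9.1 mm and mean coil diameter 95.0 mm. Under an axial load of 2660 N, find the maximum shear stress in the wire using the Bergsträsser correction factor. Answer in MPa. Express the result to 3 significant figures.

Spring index C = D/d = 95.0/9.1 = 10.4396
K_B = (4C+2)/(4C−3) = 43.758/38.758 = 1.1290
τ₀ = 8FD/(πd³) = 8·2660·95.0/(π·9.1³) = 2.0216e+06/2367.4 = 853.93 MPa
τ_max = K·τ₀ = 1.1290 × 853.93 = 964.09 MPa

964 MPa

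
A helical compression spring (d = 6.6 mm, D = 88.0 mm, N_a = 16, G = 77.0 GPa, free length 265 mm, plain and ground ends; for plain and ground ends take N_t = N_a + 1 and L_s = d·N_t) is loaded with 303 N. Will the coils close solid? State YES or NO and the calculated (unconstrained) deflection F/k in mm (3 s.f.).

YES, δ = 181 mm

k = Gd⁴/(8D³N_a) = (77.0×10³)(6.6⁴)/(8·88.0³·16) = 1.675 N/mm
N_t = 17; L_s = 6.6·17 = 112.2 mm; δ_solid = L₀ − L_s = 265 − 112.2 = 152.8 mm
δ = F/k = 303/1.675 = 180.9 mm
δ ≥ δ_solid → spring goes solid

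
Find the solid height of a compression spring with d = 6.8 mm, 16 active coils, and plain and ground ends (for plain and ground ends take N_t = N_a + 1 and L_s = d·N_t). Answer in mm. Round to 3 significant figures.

plain and ground ends: N_t = N_a + 1 = 16 + 1 = 17
L_s = d·N_t = 6.8 × 17 = 115.6 mm

116 mm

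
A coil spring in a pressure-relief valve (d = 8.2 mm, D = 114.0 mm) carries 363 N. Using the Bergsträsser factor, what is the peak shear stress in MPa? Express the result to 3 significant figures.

209 MPa

Spring index C = D/d = 114.0/8.2 = 13.9024
K_B = (4C+2)/(4C−3) = 57.610/52.610 = 1.0950
τ₀ = 8FD/(πd³) = 8·363·114.0/(π·8.2³) = 331056/1732.2 = 191.12 MPa
τ_max = K·τ₀ = 1.0950 × 191.12 = 209.29 MPa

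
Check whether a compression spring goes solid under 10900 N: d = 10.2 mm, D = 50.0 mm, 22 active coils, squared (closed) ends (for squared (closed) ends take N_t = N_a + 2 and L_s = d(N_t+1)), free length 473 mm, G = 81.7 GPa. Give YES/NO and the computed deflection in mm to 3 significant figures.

k = Gd⁴/(8D³N_a) = (81.7×10³)(10.2⁴)/(8·50.0³·22) = 40.198 N/mm
N_t = 24; L_s = 10.2·25 = 255 mm; δ_solid = L₀ − L_s = 473 − 255 = 218 mm
δ = F/k = 10900/40.198 = 271.16 mm
δ ≥ δ_solid → spring goes solid

YES, δ = 271 mm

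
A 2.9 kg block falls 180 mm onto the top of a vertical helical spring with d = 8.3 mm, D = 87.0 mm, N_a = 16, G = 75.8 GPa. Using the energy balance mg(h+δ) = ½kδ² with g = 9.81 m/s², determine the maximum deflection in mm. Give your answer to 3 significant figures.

k = Gd⁴/(8D³N_a) = (75.8×10³)(8.3⁴)/(8·87.0³·16) = 4.2679 N/mm
W = mg = 2.9 × 9.81 = 28.449 N
½kδ² − Wδ − Wh = 0 → δ = (W + √(W² + 2kWh))/k
δ = (28.449 + √(809.35 + 43710.3))/4.2679 = (28.449 + 211)/4.2679 = 56.104 mm

56.1 mm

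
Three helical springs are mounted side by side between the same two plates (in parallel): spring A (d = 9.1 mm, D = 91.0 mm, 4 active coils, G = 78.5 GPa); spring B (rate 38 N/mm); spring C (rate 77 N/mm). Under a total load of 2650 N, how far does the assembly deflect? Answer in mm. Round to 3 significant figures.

k_A = Gd⁴/(8D³N_a) = (78.5×10³)(9.1⁴)/(8·91.0³·4) = 22.323 N/mm
Parallel: k_eq = 22.323 + 38 + 77 = 137.32 N/mm
δ = F/k_eq = 2650/137.32 = 19.298 mm

19.3 mm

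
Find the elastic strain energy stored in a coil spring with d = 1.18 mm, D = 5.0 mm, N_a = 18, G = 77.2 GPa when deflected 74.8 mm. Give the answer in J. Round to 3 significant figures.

23.3 J

k = Gd⁴/(8D³N_a) = (77.2×10³)(1.18⁴)/(8·5.0³·18) = 8.3152 N/mm
U = ½kδ² = 0.5 × 8.3152 × 74.8² = 23262 N·mm = 23.262 J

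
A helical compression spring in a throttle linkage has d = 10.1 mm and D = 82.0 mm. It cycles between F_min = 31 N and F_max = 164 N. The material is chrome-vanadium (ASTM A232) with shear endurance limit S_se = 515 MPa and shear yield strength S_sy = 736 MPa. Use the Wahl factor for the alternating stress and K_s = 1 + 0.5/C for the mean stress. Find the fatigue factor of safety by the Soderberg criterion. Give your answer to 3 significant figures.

16.8

C = D/d = 82.0/10.1 = 8.1188; K_W = (4C−1)/(4C−4)+0.615/C = 1.1811; K_s = 1+0.5/C = 1.0616
F_a = (F_max−F_min)/2 = 66.5 N; F_m = (F_max+F_min)/2 = 97.5 N
τ_a = K_W·8F_aD/(πd³) = 1.1811 × 13.478 = 15.918 MPa
τ_m = K_s·8F_mD/(πd³) = 1.0616 × 19.76 = 20.977 MPa
Soderberg: 1/n_f = τ_a/S_se + τ_m/S_sy = 15.918/515 + 20.977/736 = 0.03091 + 0.02850 = 0.059411
n_f = 1/0.059411 = 16.83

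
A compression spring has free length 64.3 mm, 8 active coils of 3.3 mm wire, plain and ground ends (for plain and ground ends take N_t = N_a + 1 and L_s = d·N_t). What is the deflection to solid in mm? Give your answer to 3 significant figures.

N_t = 9; L_s = 3.3·9 = 29.7 mm
δ_solid = L₀ − L_s = 64.3 − 29.7 = 34.6 mm

34.6 mm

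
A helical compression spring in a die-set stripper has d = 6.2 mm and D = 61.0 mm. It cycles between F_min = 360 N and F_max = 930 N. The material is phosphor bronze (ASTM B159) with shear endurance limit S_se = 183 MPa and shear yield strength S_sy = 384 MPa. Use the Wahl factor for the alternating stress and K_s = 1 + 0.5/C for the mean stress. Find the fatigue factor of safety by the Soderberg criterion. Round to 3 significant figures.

0.432

C = D/d = 61.0/6.2 = 9.8387; K_W = (4C−1)/(4C−4)+0.615/C = 1.1474; K_s = 1+0.5/C = 1.0508
F_a = (F_max−F_min)/2 = 285 N; F_m = (F_max+F_min)/2 = 645 N
τ_a = K_W·8F_aD/(πd³) = 1.1474 × 185.75 = 213.13 MPa
τ_m = K_s·8F_mD/(πd³) = 1.0508 × 420.39 = 441.76 MPa
Soderberg: 1/n_f = τ_a/S_se + τ_m/S_sy = 213.13/183 + 441.76/384 = 1.16463 + 1.15041 = 2.315
n_f = 1/2.315 = 0.432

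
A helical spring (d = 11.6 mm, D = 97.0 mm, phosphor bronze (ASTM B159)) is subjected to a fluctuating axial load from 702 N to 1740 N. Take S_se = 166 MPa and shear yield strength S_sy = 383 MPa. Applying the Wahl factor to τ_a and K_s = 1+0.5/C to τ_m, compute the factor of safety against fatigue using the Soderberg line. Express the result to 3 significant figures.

C = D/d = 97.0/11.6 = 8.3621; K_W = (4C−1)/(4C−4)+0.615/C = 1.1754; K_s = 1+0.5/C = 1.0598
F_a = (F_max−F_min)/2 = 519 N; F_m = (F_max+F_min)/2 = 1221 N
τ_a = K_W·8F_aD/(πd³) = 1.1754 × 82.131 = 96.538 MPa
τ_m = K_s·8F_mD/(πd³) = 1.0598 × 193.22 = 204.77 MPa
Soderberg: 1/n_f = τ_a/S_se + τ_m/S_sy = 96.538/166 + 204.77/383 = 0.58155 + 0.53466 = 1.1162
n_f = 1/1.1162 = 0.8959

0.896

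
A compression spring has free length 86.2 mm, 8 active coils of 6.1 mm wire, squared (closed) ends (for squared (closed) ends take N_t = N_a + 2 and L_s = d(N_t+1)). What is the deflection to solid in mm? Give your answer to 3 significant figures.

N_t = 10; L_s = 6.1·11 = 67.1 mm
δ_solid = L₀ − L_s = 86.2 − 67.1 = 19.1 mm

19.1 mm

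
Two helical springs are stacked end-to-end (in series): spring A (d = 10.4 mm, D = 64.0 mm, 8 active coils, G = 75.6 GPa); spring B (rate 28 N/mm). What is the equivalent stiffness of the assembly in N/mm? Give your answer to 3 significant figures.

k_A = Gd⁴/(8D³N_a) = (75.6×10³)(10.4⁴)/(8·64.0³·8) = 52.715 N/mm
Series: 1/k_eq = 1/52.715 + 1/28 = 0.054684; k_eq = 18.287 N/mm

18.3 N/mm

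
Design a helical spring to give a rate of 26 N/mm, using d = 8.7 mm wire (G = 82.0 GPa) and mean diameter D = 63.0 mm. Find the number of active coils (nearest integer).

9

N_a = Gd⁴/(8D³k) = (82.0×10³ × 8.7⁴)/(8 × 63.0³ × 26)
    = 4.69776e+08 / 5.20098e+07 = 9.032 → 9 coils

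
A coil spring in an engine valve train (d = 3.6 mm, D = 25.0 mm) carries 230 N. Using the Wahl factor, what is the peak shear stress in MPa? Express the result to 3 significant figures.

381 MPa

Spring index C = D/d = 25.0/3.6 = 6.9444
K_W = (4C−1)/(4C−4) + 0.615/C = 26.778/23.778 + 0.0886 = 1.2147
τ₀ = 8FD/(πd³) = 8·230·25.0/(π·3.6³) = 46000/146.57 = 313.83 MPa
τ_max = K·τ₀ = 1.2147 × 313.83 = 381.22 MPa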